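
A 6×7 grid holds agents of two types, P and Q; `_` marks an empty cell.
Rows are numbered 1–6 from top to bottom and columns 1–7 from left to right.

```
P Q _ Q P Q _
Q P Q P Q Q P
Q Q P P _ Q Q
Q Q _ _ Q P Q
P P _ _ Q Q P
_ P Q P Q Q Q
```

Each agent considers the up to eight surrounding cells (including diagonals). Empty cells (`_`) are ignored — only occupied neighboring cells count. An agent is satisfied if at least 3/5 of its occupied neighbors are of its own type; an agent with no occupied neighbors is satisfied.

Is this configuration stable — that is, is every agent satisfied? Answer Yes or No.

No

(1,1)P 1/3 not
(1,2)Q 2/4 not
(1,4)Q 2/4 not
(1,5)P 1/5 not
(1,6)Q 2/4 not
(2,1)Q 3/5 satisfied
(2,2)P 2/7 not
(2,3)Q 3/7 not
(2,4)P 3/6 not
(2,5)Q 4/7 not
(2,6)Q 4/6 satisfied
(2,7)P 0/4 not
(3,1)Q 4/5 satisfied
(3,2)Q 5/7 satisfied
(3,3)P 3/6 not
(3,4)P 2/5 not
(3,6)Q 5/7 satisfied
(3,7)Q 3/5 satisfied
(4,1)Q 3/5 satisfied
(4,2)Q 3/6 not
(4,5)Q 3/5 satisfied
(4,6)P 1/7 not
(4,7)Q 3/5 satisfied
(5,1)P 2/4 not
(5,2)P 2/5 not
(5,5)Q 4/6 satisfied
(5,6)Q 6/8 satisfied
(5,7)P 1/5 not
(6,2)P 2/3 satisfied
(6,3)Q 0/3 not
(6,4)P 0/3 not
(6,5)Q 3/4 satisfied
(6,6)Q 4/5 satisfied
(6,7)Q 2/3 satisfied
For instance (1,1) has only 1/3 same-type neighbors, below 3/5.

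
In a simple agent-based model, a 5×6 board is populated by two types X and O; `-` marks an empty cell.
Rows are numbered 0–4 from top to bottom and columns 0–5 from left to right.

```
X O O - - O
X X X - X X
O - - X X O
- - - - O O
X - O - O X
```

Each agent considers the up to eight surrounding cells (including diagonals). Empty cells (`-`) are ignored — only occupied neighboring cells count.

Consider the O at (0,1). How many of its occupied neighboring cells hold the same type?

Occupied neighbors of (0,1): (0,0)=X, (0,2)=O, (1,0)=X, (1,1)=X, (1,2)=X.
Same type (O): 1 of 5.

1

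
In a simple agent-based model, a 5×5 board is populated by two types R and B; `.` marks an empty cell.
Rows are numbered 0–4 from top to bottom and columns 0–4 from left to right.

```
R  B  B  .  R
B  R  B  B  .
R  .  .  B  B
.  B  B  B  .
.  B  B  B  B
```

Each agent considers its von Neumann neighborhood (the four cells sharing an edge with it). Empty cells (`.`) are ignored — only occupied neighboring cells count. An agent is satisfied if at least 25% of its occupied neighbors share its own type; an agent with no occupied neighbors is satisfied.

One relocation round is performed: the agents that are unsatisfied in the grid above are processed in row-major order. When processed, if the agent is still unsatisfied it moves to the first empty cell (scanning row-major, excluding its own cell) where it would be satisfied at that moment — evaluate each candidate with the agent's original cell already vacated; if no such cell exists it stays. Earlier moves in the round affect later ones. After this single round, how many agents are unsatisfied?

0

Initially unsatisfied (in order): (0,0), (1,0), (1,1), (2,0).
  (0,0) → (0,3).
  (1,0) → (0,0).
  (1,1) → (1,0).
  (2,0): now satisfied by earlier moves; stays.
Resulting grid:
B B B R R
R . B B .
R . . B B
. B B B .
. B B B B
All satisfied now.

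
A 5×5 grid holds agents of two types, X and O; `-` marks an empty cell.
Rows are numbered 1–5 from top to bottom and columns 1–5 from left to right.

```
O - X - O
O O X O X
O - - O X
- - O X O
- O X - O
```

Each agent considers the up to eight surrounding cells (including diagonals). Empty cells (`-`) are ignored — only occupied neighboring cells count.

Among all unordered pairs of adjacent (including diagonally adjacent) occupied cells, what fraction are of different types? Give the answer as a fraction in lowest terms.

Scan each occupied cell's neighbors to the right and below (and the two forward diagonals) so each pair is counted once.
Row 1: O(1,1)–O(2,1)= O(1,1)–O(2,2)= X(1,3)–X(2,3)= X(1,3)–O(2,4)≠ X(1,3)–O(2,2)≠ O(1,5)–X(2,5)≠ O(1,5)–O(2,4)=  → 3/7 unlike.
Row 2: O(2,1)–O(2,2)= O(2,1)–O(3,1)= O(2,2)–X(2,3)≠ O(2,2)–O(3,1)= X(2,3)–O(2,4)≠ X(2,3)–O(3,4)≠ O(2,4)–X(2,5)≠ O(2,4)–O(3,4)= O(2,4)–X(3,5)≠ X(2,5)–X(3,5)= X(2,5)–O(3,4)≠  → 6/11 unlike.
Row 3: O(3,4)–X(3,5)≠ O(3,4)–X(4,4)≠ O(3,4)–O(4,5)= O(3,4)–O(4,3)= X(3,5)–O(4,5)≠ X(3,5)–X(4,4)=  → 3/6 unlike.
Row 4: O(4,3)–X(4,4)≠ O(4,3)–X(5,3)≠ O(4,3)–O(5,2)= X(4,4)–O(4,5)≠ X(4,4)–O(5,5)≠ X(4,4)–X(5,3)= O(4,5)–O(5,5)=  → 4/7 unlike.
Row 5: O(5,2)–X(5,3)≠  → 1/1 unlike.
Total adjacent occupied pairs: 32; unlike-type pairs: 17.
17/32 is already in lowest terms.

17/32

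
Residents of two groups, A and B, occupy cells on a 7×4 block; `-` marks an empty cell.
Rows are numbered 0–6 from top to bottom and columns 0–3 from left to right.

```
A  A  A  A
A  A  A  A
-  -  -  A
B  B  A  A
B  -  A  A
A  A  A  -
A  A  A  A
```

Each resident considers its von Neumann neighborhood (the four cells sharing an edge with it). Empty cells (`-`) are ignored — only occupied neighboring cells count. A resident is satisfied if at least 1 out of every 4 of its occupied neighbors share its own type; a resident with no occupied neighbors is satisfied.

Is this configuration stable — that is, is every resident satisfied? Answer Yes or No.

Yes

Row 0: (0,0)A 2/2 satisfied · (0,1)A 3/3 satisfied · (0,2)A 3/3 satisfied · (0,3)A 2/2 satisfied
Row 1: (1,0)A 2/2 satisfied · (1,1)A 3/3 satisfied · (1,2)A 3/3 satisfied · (1,3)A 3/3 satisfied
Row 2: (2,3)A 2/2 satisfied
Row 3: (3,0)B 2/2 satisfied · (3,1)B 1/2 satisfied · (3,2)A 2/3 satisfied · (3,3)A 3/3 satisfied
Row 4: (4,0)B 1/2 satisfied · (4,2)A 3/3 satisfied · (4,3)A 2/2 satisfied
Row 5: (5,0)A 2/3 satisfied · (5,1)A 3/3 satisfied · (5,2)A 3/3 satisfied
Row 6: (6,0)A 2/2 satisfied · (6,1)A 3/3 satisfied · (6,2)A 3/3 satisfied · (6,3)A 1/1 satisfied
All meet the threshold, so the configuration is stable.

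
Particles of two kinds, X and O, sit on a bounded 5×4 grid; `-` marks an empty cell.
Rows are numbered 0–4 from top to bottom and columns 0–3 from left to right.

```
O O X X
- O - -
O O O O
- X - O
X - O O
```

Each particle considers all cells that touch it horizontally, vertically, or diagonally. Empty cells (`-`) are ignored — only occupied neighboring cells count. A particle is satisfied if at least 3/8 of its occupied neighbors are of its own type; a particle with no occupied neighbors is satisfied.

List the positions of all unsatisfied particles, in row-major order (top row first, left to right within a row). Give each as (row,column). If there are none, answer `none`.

(0,0)O 2/2 ✓
(0,1)O 2/3 ✓
(0,2)X 1/3 ✗
(0,3)X 1/1 ✓
(1,1)O 5/6 ✓
(2,0)O 2/3 ✓
(2,1)O 3/4 ✓
(2,2)O 4/5 ✓
(2,3)O 2/2 ✓
(3,1)X 1/5 ✗
(3,3)O 4/4 ✓
(4,0)X 1/1 ✓
(4,2)O 2/3 ✓
(4,3)O 2/2 ✓

(0,2), (3,1)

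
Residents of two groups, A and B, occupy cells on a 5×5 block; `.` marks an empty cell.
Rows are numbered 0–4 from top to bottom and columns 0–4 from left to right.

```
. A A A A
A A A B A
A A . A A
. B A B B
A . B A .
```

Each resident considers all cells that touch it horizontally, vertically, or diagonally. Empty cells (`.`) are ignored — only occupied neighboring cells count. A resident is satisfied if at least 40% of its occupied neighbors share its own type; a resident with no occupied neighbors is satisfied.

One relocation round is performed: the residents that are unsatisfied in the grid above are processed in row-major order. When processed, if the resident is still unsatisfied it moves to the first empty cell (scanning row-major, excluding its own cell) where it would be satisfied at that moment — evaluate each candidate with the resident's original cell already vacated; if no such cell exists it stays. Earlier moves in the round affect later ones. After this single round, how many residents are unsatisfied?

0

Initially unsatisfied (in order): (1,3), (3,1), (3,3), (3,4), (4,0), (4,3).
  (1,3) → (4,1).
  (3,1) → (4,4).
  (3,3): now satisfied by earlier moves; stays.
  (3,4): now satisfied by earlier moves; stays.
  (4,0) → (0,0).
  (4,3) → (1,3).
Resulting grid:
A A A A A
A A A A A
A A . A A
. . A B B
. B B . B
All satisfied now.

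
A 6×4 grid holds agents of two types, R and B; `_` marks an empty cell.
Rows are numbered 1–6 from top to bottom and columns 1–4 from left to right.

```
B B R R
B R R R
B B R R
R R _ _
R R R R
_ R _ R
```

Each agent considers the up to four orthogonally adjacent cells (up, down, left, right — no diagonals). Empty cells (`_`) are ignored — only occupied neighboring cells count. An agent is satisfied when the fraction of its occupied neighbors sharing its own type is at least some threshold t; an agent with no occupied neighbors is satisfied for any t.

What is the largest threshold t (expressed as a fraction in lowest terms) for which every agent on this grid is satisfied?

1/4

(1,1)B 2/2
(1,2)B 1/3
(1,3)R 2/3
(1,4)R 2/2
(2,1)B 2/3
(2,2)R 1/4
(2,3)R 4/4
(2,4)R 3/3
(3,1)B 2/3
(3,2)B 1/4
(3,3)R 2/3
(3,4)R 2/2
(4,1)R 2/3
(4,2)R 2/3
(5,1)R 2/2
(5,2)R 4/4
(5,3)R 2/2
(5,4)R 2/2
(6,2)R 1/1
(6,4)R 1/1
The smallest same-type fraction is 1/4 at (2,2), which reduces to 1/4. Any threshold above that leaves this agent unsatisfied.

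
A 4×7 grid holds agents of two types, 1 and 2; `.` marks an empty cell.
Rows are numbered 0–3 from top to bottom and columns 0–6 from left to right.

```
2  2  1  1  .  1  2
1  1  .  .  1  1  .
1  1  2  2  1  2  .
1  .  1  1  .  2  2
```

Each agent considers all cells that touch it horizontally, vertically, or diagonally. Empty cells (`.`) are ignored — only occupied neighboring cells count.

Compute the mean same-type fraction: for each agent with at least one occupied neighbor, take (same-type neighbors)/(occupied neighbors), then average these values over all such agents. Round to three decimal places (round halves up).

0.579

(0,0)2 1/3
(0,1)2 1/4
(0,2)1 2/3
(0,3)1 2/2
(0,5)1 2/3
(0,6)2 0/2
(1,0)1 3/5
(1,1)1 4/7
(1,4)1 4/6
(1,5)1 3/5
(2,0)1 4/4
(2,1)1 5/6
(2,2)2 1/5
(2,3)2 1/5
(2,4)1 3/6
(2,5)2 2/5
(3,0)1 2/2
(3,2)1 2/4
(3,3)1 2/4
(3,5)2 2/3
(3,6)2 2/2
Sum over 21 agents: 1/3 + 1/4 + 2/3 + 2/2 + 2/3 + 0/2 + 3/5 + 4/7 + 4/6 + 3/5 + 4/4 + 5/6 + 1/5 + 1/5 + 3/6 + 2/5 + 2/2 + 2/4 + 2/4 + 2/3 + 2/2 = 1021/84; mean = 1021/84 ÷ 21 = 1021/1764 = 0.578798… → 0.579.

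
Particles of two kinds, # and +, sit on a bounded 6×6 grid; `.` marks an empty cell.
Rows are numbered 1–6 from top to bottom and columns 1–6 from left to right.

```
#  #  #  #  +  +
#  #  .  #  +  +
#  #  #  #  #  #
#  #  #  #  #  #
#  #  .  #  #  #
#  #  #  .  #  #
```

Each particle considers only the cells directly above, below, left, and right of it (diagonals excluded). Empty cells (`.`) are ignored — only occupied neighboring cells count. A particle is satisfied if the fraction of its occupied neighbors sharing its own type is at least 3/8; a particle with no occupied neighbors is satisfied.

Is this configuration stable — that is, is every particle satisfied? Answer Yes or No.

(1,1)# 2/2 satisfied
(1,2)# 3/3 satisfied
(1,3)# 2/2 satisfied
(1,4)# 2/3 satisfied
(1,5)+ 2/3 satisfied
(1,6)+ 2/2 satisfied
(2,1)# 3/3 satisfied
(2,2)# 3/3 satisfied
(2,4)# 2/3 satisfied
(2,5)+ 2/4 satisfied
(2,6)+ 2/3 satisfied
(3,1)# 3/3 satisfied
(3,2)# 4/4 satisfied
(3,3)# 3/3 satisfied
(3,4)# 4/4 satisfied
(3,5)# 3/4 satisfied
(3,6)# 2/3 satisfied
(4,1)# 3/3 satisfied
(4,2)# 4/4 satisfied
(4,3)# 3/3 satisfied
(4,4)# 4/4 satisfied
(4,5)# 4/4 satisfied
(4,6)# 3/3 satisfied
(5,1)# 3/3 satisfied
(5,2)# 3/3 satisfied
(5,4)# 2/2 satisfied
(5,5)# 4/4 satisfied
(5,6)# 3/3 satisfied
(6,1)# 2/2 satisfied
(6,2)# 3/3 satisfied
(6,3)# 1/1 satisfied
(6,5)# 2/2 satisfied
(6,6)# 2/2 satisfied
All meet the threshold, so the configuration is stable.

Yes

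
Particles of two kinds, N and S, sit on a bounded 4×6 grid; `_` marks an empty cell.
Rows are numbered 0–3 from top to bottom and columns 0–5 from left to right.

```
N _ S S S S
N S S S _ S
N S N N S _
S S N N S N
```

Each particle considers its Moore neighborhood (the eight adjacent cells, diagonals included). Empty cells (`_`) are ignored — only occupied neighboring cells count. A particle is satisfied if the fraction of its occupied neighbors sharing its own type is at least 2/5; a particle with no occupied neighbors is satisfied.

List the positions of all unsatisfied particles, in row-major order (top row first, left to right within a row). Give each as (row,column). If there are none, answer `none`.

(2,0), (2,2), (3,4), (3,5)

Row 0: (0,0)N 1/2 ok · (0,2)S 4/4 ok · (0,3)S 4/4 ok · (0,4)S 4/4 ok · (0,5)S 2/2 ok
Row 1: (1,0)N 2/4 ok · (1,1)S 3/7 ok · (1,2)S 5/7 ok · (1,3)S 5/7 ok · (1,5)S 3/3 ok
Row 2: (2,0)N 1/5 unhappy · (2,1)S 4/8 ok · (2,2)N 3/8 unhappy · (2,3)N 3/7 ok · (2,4)S 3/6 ok
Row 3: (3,0)S 2/3 ok · (3,1)S 2/5 ok · (3,2)N 3/5 ok · (3,3)N 3/5 ok · (3,4)S 1/4 unhappy · (3,5)N 0/2 unhappy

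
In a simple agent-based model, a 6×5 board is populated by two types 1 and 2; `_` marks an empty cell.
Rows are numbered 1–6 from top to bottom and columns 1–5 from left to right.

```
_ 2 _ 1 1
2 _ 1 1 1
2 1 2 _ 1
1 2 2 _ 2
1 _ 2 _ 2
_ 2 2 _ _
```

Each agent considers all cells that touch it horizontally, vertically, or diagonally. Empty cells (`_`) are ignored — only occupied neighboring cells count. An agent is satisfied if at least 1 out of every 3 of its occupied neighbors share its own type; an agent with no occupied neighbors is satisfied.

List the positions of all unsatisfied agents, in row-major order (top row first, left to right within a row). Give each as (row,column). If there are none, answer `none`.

(3,2)

Row 1: (1,2)2 1/2 ok · (1,4)1 4/4 ok · (1,5)1 3/3 ok
Row 2: (2,1)2 2/3 ok · (2,3)1 3/5 ok · (2,4)1 5/6 ok · (2,5)1 4/4 ok
Row 3: (3,1)2 2/4 ok · (3,2)1 2/7 unhappy · (3,3)2 2/5 ok · (3,5)1 2/3 ok
Row 4: (4,1)1 2/4 ok · (4,2)2 4/7 ok · (4,3)2 3/4 ok · (4,5)2 1/2 ok
Row 5: (5,1)1 1/3 ok · (5,3)2 4/4 ok · (5,5)2 1/1 ok
Row 6: (6,2)2 2/3 ok · (6,3)2 2/2 ok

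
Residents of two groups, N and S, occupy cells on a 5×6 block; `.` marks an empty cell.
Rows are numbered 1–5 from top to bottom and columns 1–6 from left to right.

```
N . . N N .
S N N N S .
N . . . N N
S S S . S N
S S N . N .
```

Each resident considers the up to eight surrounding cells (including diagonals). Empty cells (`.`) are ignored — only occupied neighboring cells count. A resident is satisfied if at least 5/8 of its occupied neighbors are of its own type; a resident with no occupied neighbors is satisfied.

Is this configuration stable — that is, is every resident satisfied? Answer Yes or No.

(1,1)N 1/2 ✗
(1,4)N 3/4 ✓
(1,5)N 2/3 ✓
(2,1)S 0/3 ✗
(2,2)N 3/4 ✓
(2,3)N 3/3 ✓
(2,4)N 4/5 ✓
(2,5)S 0/5 ✗
(3,1)N 1/4 ✗
(3,5)N 3/5 ✗
(3,6)N 2/4 ✗
(4,1)S 3/4 ✓
(4,2)S 4/6 ✓
(4,3)S 2/3 ✓
(4,5)S 0/4 ✗
(4,6)N 3/4 ✓
(5,1)S 3/3 ✓
(5,2)S 4/5 ✓
(5,3)N 0/3 ✗
(5,5)N 1/2 ✗
For instance (1,1) has only 1/2 same-type neighbors, below 5/8.

No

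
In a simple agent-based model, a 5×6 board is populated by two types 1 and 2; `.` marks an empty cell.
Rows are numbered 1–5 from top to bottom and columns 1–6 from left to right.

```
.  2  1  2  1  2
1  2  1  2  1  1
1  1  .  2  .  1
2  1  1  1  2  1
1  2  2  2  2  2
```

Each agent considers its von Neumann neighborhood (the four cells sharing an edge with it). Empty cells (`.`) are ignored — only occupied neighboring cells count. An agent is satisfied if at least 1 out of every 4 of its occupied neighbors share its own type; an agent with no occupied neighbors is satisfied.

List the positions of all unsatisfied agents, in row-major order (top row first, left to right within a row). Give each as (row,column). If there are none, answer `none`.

(1,2)2 1/2 satisfied
(1,3)1 1/3 satisfied
(1,4)2 1/3 satisfied
(1,5)1 1/3 satisfied
(1,6)2 0/2 not
(2,1)1 1/2 satisfied
(2,2)2 1/4 satisfied
(2,3)1 1/3 satisfied
(2,4)2 2/4 satisfied
(2,5)1 2/3 satisfied
(2,6)1 2/3 satisfied
(3,1)1 2/3 satisfied
(3,2)1 2/3 satisfied
(3,4)2 1/2 satisfied
(3,6)1 2/2 satisfied
(4,1)2 0/3 not
(4,2)1 2/4 satisfied
(4,3)1 2/3 satisfied
(4,4)1 1/4 satisfied
(4,5)2 1/3 satisfied
(4,6)1 1/3 satisfied
(5,1)1 0/2 not
(5,2)2 1/3 satisfied
(5,3)2 2/3 satisfied
(5,4)2 2/3 satisfied
(5,5)2 3/3 satisfied
(5,6)2 1/2 satisfied

(1,6), (4,1), (5,1)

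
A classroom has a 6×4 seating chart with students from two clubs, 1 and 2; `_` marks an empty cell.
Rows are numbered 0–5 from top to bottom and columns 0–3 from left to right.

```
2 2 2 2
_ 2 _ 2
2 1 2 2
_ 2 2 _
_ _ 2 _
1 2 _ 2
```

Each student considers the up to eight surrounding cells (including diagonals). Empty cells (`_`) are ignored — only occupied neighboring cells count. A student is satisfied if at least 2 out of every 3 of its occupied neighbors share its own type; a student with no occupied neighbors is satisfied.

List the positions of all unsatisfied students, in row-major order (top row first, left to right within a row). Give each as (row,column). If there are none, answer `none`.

(2,1), (5,0), (5,1)

(0,0)2 2/2 satisfied
(0,1)2 3/3 satisfied
(0,2)2 4/4 satisfied
(0,3)2 2/2 satisfied
(1,1)2 5/6 satisfied
(1,3)2 4/4 satisfied
(2,0)2 2/3 satisfied
(2,1)1 0/5 not
(2,2)2 5/6 satisfied
(2,3)2 3/3 satisfied
(3,1)2 4/5 satisfied
(3,2)2 4/5 satisfied
(4,2)2 4/4 satisfied
(5,0)1 0/1 not
(5,1)2 1/2 not
(5,3)2 1/1 satisfied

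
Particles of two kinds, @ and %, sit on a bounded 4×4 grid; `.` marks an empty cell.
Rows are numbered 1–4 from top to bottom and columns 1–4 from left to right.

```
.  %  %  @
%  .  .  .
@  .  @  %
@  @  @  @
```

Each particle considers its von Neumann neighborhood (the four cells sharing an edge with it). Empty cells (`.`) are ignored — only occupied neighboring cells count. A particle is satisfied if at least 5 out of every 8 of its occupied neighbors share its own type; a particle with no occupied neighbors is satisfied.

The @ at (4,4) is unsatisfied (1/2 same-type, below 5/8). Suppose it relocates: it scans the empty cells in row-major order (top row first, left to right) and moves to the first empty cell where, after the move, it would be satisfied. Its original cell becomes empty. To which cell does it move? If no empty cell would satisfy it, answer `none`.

Vacating (4,4). Empty cells in order:
  (1,1): 0/2 same-type → still unsatisfied.
  (2,2): 0/2 same-type → still unsatisfied.
  (2,3): 1/2 same-type → still unsatisfied.
  (2,4): 1/2 same-type → still unsatisfied.
  (3,2): 3/3 same-type → satisfied — stop here.

(3,2)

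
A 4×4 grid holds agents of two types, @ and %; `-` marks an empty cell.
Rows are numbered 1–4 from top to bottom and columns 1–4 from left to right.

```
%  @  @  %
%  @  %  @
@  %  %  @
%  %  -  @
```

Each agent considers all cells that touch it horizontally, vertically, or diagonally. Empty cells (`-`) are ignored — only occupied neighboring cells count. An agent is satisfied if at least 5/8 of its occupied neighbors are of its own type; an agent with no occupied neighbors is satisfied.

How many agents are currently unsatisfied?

Row 1: (1,1)% 1/3 unhappy · (1,2)@ 2/5 unhappy · (1,3)@ 3/5 unhappy · (1,4)% 1/3 unhappy
Row 2: (2,1)% 2/5 unhappy · (2,2)@ 3/8 unhappy · (2,3)% 3/8 unhappy · (2,4)@ 2/5 unhappy
Row 3: (3,1)@ 1/5 unhappy · (3,2)% 5/7 ok · (3,3)% 3/7 unhappy · (3,4)@ 2/4 unhappy
Row 4: (4,1)% 2/3 ok · (4,2)% 3/4 ok · (4,4)@ 1/2 unhappy
Unsatisfied: (1,1), (1,2), (1,3), (1,4), (2,1), (2,2), (2,3), (2,4), (3,1), (3,3), (3,4), (4,4) — 12 in total.

12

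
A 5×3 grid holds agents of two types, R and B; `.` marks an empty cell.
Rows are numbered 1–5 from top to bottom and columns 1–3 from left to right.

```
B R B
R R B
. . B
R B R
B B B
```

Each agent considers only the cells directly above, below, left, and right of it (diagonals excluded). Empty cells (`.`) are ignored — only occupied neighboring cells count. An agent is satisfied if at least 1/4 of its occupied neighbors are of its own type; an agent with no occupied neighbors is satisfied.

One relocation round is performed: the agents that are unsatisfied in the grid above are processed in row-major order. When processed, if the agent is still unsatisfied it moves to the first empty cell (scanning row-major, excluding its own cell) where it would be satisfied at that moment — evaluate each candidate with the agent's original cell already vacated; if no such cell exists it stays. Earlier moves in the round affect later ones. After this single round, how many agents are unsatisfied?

Initially unsatisfied (in order): (1,1), (4,1), (4,3).
  (1,1) → (3,2).
  (4,1) → (1,1).
  (4,3) → (3,1).
Resulting grid:
R R B
R R B
R B B
. B .
B B B
All satisfied now.

0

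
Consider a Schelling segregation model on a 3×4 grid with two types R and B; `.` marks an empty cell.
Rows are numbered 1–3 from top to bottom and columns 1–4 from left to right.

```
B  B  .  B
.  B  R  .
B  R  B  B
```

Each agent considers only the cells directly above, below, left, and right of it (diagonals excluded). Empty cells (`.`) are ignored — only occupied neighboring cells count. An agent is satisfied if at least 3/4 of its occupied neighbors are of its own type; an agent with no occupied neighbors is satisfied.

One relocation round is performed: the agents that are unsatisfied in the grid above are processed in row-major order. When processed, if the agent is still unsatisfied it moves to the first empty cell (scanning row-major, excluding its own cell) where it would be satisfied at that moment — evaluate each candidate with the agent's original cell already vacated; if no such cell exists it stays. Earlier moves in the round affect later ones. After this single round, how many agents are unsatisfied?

4

Initially unsatisfied (in order): (2,2), (2,3), (3,1), (3,2), (3,3).
  (2,2) → (2,1).
  (2,3): no empty cell satisfies it; stays.
  (3,1): no empty cell satisfies it; stays.
  (3,2): no empty cell satisfies it; stays.
  (3,3): no empty cell satisfies it; stays.
Resulting grid:
B B . B
B . R .
B R B B
Unsatisfied now: (2,3), (3,1), (3,2), (3,3).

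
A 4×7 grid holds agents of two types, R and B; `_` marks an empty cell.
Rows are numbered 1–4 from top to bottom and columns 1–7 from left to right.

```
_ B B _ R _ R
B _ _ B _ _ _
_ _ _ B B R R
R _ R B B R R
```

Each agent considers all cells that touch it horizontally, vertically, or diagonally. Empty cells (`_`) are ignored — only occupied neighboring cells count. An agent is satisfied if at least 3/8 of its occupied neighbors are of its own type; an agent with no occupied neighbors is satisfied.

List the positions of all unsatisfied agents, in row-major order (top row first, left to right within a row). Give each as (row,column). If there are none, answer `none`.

Row 1: (1,2)B 2/2 ok · (1,3)B 2/2 ok · (1,5)R 0/1 unhappy · (1,7)R 0/0 ok
Row 2: (2,1)B 1/1 ok · (2,4)B 3/4 ok
Row 3: (3,4)B 4/5 ok · (3,5)B 4/6 ok · (3,6)R 3/5 ok · (3,7)R 3/3 ok
Row 4: (4,1)R 0/0 ok · (4,3)R 0/2 unhappy · (4,4)B 3/4 ok · (4,5)B 3/5 ok · (4,6)R 3/5 ok · (4,7)R 3/3 ok

(1,5), (4,3)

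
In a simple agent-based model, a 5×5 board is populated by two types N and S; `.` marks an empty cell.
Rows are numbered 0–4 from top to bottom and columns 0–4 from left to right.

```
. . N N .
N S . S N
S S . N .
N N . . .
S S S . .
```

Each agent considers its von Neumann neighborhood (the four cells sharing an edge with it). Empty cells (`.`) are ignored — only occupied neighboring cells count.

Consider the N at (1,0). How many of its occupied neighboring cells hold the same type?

Occupied neighbors of (1,0): (2,0)=S, (1,1)=S.
Same type (N): 0 of 2.

0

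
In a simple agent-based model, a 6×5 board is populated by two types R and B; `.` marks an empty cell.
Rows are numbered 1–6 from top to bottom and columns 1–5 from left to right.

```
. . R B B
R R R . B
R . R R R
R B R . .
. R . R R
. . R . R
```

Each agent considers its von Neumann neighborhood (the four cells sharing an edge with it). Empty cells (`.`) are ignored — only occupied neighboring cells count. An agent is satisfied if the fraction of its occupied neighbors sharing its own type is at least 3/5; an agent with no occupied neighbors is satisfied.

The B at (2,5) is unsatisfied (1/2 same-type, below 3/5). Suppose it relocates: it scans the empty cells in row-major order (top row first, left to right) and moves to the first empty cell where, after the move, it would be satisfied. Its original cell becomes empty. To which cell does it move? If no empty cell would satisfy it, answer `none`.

(6,1)

Vacating (2,5). Empty cells in order:
  (1,1): 0/1 same-type → still unsatisfied.
  (1,2): 0/2 same-type → still unsatisfied.
  (2,4): 1/3 same-type → still unsatisfied.
  (3,2): 1/4 same-type → still unsatisfied.
  (4,4): 0/3 same-type → still unsatisfied.
  (4,5): 0/2 same-type → still unsatisfied.
  (5,1): 0/2 same-type → still unsatisfied.
  (5,3): 0/4 same-type → still unsatisfied.
  (6,1): 0/0 same-type → satisfied — stop here.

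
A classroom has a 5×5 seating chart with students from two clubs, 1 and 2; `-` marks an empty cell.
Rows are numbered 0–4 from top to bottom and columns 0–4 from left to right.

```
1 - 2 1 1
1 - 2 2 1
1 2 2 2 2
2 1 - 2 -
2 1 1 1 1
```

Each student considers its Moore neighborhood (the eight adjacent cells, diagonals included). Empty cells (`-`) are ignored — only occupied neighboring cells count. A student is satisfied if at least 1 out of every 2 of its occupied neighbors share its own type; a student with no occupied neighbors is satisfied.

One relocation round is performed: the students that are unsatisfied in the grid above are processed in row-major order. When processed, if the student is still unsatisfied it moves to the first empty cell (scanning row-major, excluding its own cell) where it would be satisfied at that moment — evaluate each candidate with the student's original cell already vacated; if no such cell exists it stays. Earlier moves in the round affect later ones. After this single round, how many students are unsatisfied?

Initially unsatisfied (in order): (0,3), (1,4), (3,0), (3,1), (4,0).
  (0,3) → (0,1).
  (1,4) → (1,1).
  (3,0) → (0,3).
  (3,1): now satisfied by earlier moves; stays.
  (4,0) → (1,4).
Resulting grid:
1 1 2 2 1
1 1 2 2 2
1 2 2 2 2
- 1 - 2 -
- 1 1 1 1
Unsatisfied now: (0,4), (2,1).

2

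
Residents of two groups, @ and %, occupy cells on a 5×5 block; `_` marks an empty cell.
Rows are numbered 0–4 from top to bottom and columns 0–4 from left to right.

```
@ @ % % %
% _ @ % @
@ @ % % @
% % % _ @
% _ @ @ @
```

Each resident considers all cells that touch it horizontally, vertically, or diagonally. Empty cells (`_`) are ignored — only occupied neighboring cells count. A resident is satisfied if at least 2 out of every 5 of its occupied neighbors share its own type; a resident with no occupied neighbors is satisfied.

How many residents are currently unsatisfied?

6

Row 0: (0,0)@ 1/2 ✓ · (0,1)@ 2/4 ✓ · (0,2)% 2/4 ✓ · (0,3)% 3/5 ✓ · (0,4)% 2/3 ✓
Row 1: (1,0)% 0/4 ✗ · (1,2)@ 2/7 ✗ · (1,3)% 5/8 ✓ · (1,4)@ 1/5 ✗
Row 2: (2,0)@ 1/4 ✗ · (2,1)@ 2/7 ✗ · (2,2)% 4/6 ✓ · (2,3)% 3/7 ✓ · (2,4)@ 2/4 ✓
Row 3: (3,0)% 2/4 ✓ · (3,1)% 4/7 ✓ · (3,2)% 3/6 ✓ · (3,4)@ 3/4 ✓
Row 4: (4,0)% 2/2 ✓ · (4,2)@ 1/3 ✗ · (4,3)@ 3/4 ✓ · (4,4)@ 2/2 ✓
Unsatisfied: (1,0), (1,2), (1,4), (2,0), (2,1), (4,2) — 6 in total.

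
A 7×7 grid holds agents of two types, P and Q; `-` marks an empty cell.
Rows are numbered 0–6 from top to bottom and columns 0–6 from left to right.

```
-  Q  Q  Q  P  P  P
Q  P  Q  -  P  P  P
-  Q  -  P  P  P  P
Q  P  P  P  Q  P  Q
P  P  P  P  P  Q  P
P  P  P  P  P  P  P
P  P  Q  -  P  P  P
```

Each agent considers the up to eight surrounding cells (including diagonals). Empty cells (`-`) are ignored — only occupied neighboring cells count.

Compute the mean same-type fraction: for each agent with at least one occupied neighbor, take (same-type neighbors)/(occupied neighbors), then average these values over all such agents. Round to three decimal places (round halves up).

0.731

Row 0: (0,1)Q 3/4 · (0,2)Q 3/4 · (0,3)Q 2/4 · (0,4)P 3/4 · (0,5)P 5/5 · (0,6)P 3/3
Row 1: (1,0)Q 2/3 · (1,1)P 0/5 · (1,2)Q 4/6 · (1,4)P 6/7 · (1,5)P 8/8 · (1,6)P 5/5
Row 2: (2,1)Q 3/6 · (2,3)P 4/6 · (2,4)P 6/7 · (2,5)P 6/8 · (2,6)P 4/5
Row 3: (3,0)Q 1/4 · (3,1)P 4/6 · (3,2)P 6/7 · (3,3)P 6/7 · (3,4)Q 1/8 · (3,5)P 5/8 · (3,6)Q 1/5
Row 4: (4,0)P 4/5 · (4,1)P 7/8 · (4,2)P 8/8 · (4,3)P 7/8 · (4,4)P 6/8 · (4,5)Q 2/8 · (4,6)P 3/5
Row 5: (5,0)P 5/5 · (5,1)P 7/8 · (5,2)P 6/7 · (5,3)P 6/7 · (5,4)P 6/7 · (5,5)P 7/8 · (5,6)P 4/5
Row 6: (6,0)P 3/3 · (6,1)P 4/5 · (6,2)Q 0/4 · (6,4)P 4/4 · (6,5)P 5/5 · (6,6)P 3/3
Sum over 44 agents: 3/4 + 3/4 + 2/4 + 3/4 + 5/5 + 3/3 + 2/3 + 0/5 + 4/6 + 6/7 + 8/8 + 5/5 + 3/6 + 4/6 + 6/7 + 6/8 + 4/5 + 1/4 + 4/6 + 6/7 + 6/7 + 1/8 + 5/8 + 1/5 + 4/5 + 7/8 + 8/8 + 7/8 + 6/8 + 2/8 + 3/5 + 5/5 + 7/8 + 6/7 + 6/7 + 6/7 + 7/8 + 4/5 + 3/3 + 4/5 + 0/4 + 4/4 + 5/5 + 3/3 = 193/6; mean = 193/6 ÷ 44 = 193/264 = 0.731060… → 0.731.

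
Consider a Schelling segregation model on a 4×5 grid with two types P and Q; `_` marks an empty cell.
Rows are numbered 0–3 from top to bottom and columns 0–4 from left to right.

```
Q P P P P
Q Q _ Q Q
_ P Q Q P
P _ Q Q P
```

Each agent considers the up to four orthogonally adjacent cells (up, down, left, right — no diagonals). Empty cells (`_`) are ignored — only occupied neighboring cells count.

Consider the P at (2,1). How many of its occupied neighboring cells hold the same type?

Occupied neighbors of (2,1): (1,1)=Q, (2,2)=Q.
Same type (P): 0 of 2.

0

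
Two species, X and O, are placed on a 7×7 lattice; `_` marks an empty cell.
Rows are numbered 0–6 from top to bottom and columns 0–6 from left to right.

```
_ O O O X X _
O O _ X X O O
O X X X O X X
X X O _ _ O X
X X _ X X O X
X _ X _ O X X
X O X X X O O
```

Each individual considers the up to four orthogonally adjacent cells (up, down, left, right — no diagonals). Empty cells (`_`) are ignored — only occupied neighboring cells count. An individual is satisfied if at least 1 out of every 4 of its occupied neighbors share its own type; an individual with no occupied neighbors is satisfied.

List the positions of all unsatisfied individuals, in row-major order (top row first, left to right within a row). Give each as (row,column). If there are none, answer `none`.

(2,4), (3,2), (5,4), (6,1)

(0,1)O 2/2 ok
(0,2)O 2/2 ok
(0,3)O 1/3 ok
(0,4)X 2/3 ok
(0,5)X 1/2 ok
(1,0)O 2/2 ok
(1,1)O 2/3 ok
(1,3)X 2/3 ok
(1,4)X 2/4 ok
(1,5)O 1/4 ok
(1,6)O 1/2 ok
(2,0)O 1/3 ok
(2,1)X 2/4 ok
(2,2)X 2/3 ok
(2,3)X 2/3 ok
(2,4)O 0/3 unhappy
(2,5)X 1/4 ok
(2,6)X 2/3 ok
(3,0)X 2/3 ok
(3,1)X 3/4 ok
(3,2)O 0/2 unhappy
(3,5)O 1/3 ok
(3,6)X 2/3 ok
(4,0)X 3/3 ok
(4,1)X 2/2 ok
(4,3)X 1/1 ok
(4,4)X 1/3 ok
(4,5)O 1/4 ok
(4,6)X 2/3 ok
(5,0)X 2/2 ok
(5,2)X 1/1 ok
(5,4)O 0/3 unhappy
(5,5)X 1/4 ok
(5,6)X 2/3 ok
(6,0)X 1/2 ok
(6,1)O 0/2 unhappy
(6,2)X 2/3 ok
(6,3)X 2/2 ok
(6,4)X 1/3 ok
(6,5)O 1/3 ok
(6,6)O 1/2 ok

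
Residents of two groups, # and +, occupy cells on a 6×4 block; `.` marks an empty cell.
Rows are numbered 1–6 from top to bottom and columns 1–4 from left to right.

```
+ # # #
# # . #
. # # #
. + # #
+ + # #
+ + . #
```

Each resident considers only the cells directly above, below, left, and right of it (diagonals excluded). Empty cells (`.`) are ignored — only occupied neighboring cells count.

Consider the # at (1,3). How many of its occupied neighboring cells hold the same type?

Occupied neighbors of (1,3): (1,2)=#, (1,4)=#.
Same type (#): 2 of 2.

2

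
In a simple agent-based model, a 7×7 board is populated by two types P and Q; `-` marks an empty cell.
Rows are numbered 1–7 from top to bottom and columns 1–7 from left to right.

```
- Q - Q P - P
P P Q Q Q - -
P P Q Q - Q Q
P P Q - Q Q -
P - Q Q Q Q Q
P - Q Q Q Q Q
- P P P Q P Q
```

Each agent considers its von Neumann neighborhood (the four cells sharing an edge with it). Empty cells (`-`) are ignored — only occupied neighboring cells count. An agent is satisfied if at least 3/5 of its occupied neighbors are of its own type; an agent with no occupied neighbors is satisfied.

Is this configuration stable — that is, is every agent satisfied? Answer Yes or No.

No

Row 1: (1,2)Q 0/1 not · (1,4)Q 1/2 not · (1,5)P 0/2 not · (1,7)P 0/0 satisfied
Row 2: (2,1)P 2/2 satisfied · (2,2)P 2/4 not · (2,3)Q 2/3 satisfied · (2,4)Q 4/4 satisfied · (2,5)Q 1/2 not
Row 3: (3,1)P 3/3 satisfied · (3,2)P 3/4 satisfied · (3,3)Q 3/4 satisfied · (3,4)Q 2/2 satisfied · (3,6)Q 2/2 satisfied · (3,7)Q 1/1 satisfied
Row 4: (4,1)P 3/3 satisfied · (4,2)P 2/3 satisfied · (4,3)Q 2/3 satisfied · (4,5)Q 2/2 satisfied · (4,6)Q 3/3 satisfied
Row 5: (5,1)P 2/2 satisfied · (5,3)Q 3/3 satisfied · (5,4)Q 3/3 satisfied · (5,5)Q 4/4 satisfied · (5,6)Q 4/4 satisfied · (5,7)Q 2/2 satisfied
Row 6: (6,1)P 1/1 satisfied · (6,3)Q 2/3 satisfied · (6,4)Q 3/4 satisfied · (6,5)Q 4/4 satisfied · (6,6)Q 3/4 satisfied · (6,7)Q 3/3 satisfied
Row 7: (7,2)P 1/1 satisfied · (7,3)P 2/3 satisfied · (7,4)P 1/3 not · (7,5)Q 1/3 not · (7,6)P 0/3 not · (7,7)Q 1/2 not
For instance (1,2) has only 0/1 same-type neighbors, below 3/5.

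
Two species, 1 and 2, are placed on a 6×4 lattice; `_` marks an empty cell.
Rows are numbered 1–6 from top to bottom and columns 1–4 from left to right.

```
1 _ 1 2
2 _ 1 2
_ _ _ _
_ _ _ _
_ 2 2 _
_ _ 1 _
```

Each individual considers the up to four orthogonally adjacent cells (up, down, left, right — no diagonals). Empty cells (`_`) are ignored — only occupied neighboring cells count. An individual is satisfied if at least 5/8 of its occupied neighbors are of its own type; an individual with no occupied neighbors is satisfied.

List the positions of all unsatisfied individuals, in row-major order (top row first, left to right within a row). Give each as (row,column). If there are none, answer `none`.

(1,1)1 0/1 unhappy
(1,3)1 1/2 unhappy
(1,4)2 1/2 unhappy
(2,1)2 0/1 unhappy
(2,3)1 1/2 unhappy
(2,4)2 1/2 unhappy
(5,2)2 1/1 ok
(5,3)2 1/2 unhappy
(6,3)1 0/1 unhappy

(1,1), (1,3), (1,4), (2,1), (2,3), (2,4), (5,3), (6,3)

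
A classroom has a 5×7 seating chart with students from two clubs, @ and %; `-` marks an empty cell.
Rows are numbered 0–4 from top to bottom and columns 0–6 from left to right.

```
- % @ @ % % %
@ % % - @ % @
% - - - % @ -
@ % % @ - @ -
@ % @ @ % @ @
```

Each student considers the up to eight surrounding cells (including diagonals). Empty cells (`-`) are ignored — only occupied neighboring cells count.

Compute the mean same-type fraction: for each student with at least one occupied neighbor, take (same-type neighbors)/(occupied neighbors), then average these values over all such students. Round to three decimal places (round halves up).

0.445

Row 0: (0,1)% 2/4 · (0,2)@ 1/4 · (0,3)@ 2/4 · (0,4)% 2/4 · (0,5)% 3/5 · (0,6)% 2/3
Row 1: (1,0)@ 0/3 · (1,1)% 3/5 · (1,2)% 2/4 · (1,4)@ 2/6 · (1,5)% 4/7 · (1,6)@ 1/4
Row 2: (2,0)% 2/4 · (2,4)% 1/5 · (2,5)@ 3/5
Row 3: (3,0)@ 1/4 · (3,1)% 3/6 · (3,2)% 2/5 · (3,3)@ 2/5 · (3,5)@ 3/5
Row 4: (4,0)@ 1/3 · (4,1)% 2/5 · (4,2)@ 2/5 · (4,3)@ 2/4 · (4,4)% 0/4 · (4,5)@ 2/3 · (4,6)@ 2/2
Sum over 27 students: 2/4 + 1/4 + 2/4 + 2/4 + 3/5 + 2/3 + 0/3 + 3/5 + 2/4 + 2/6 + 4/7 + 1/4 + 2/4 + 1/5 + 3/5 + 1/4 + 3/6 + 2/5 + 2/5 + 3/5 + 1/3 + 2/5 + 2/5 + 2/4 + 0/4 + 2/3 + 2/2 = 1683/140; mean = 1683/140 ÷ 27 = 187/420 = 0.445238… → 0.445.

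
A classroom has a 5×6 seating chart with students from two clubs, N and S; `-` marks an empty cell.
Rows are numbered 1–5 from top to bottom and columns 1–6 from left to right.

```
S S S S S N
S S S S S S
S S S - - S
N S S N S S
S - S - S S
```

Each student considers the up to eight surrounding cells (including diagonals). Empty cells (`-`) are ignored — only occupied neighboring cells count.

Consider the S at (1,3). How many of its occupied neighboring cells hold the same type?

Occupied neighbors of (1,3): (1,2)=S, (1,4)=S, (2,2)=S, (2,3)=S, (2,4)=S.
Same type (S): 5 of 5.

5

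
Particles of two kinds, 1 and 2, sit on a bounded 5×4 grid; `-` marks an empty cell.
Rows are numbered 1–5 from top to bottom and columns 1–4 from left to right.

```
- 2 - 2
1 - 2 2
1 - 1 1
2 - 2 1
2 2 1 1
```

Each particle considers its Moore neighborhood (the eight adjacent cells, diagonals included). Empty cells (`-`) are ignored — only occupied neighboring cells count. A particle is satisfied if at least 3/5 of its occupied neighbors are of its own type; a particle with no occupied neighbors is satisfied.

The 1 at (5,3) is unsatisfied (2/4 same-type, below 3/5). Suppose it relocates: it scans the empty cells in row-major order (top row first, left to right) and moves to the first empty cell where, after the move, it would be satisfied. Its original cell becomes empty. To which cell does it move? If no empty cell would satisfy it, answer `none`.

Vacating (5,3). Empty cells in order:
  (1,1): 1/2 same-type → still unsatisfied.
  (1,3): 0/4 same-type → still unsatisfied.
  (2,2): 3/5 same-type → satisfied — stop here.

(2,2)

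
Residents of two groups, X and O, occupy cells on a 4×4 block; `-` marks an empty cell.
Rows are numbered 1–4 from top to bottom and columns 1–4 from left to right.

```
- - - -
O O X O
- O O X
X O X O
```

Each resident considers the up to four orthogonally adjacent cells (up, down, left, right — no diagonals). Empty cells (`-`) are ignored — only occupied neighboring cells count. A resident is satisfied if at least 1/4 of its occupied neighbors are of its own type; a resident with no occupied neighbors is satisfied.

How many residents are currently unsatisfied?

(2,1)O 1/1 satisfied
(2,2)O 2/3 satisfied
(2,3)X 0/3 not
(2,4)O 0/2 not
(3,2)O 3/3 satisfied
(3,3)O 1/4 satisfied
(3,4)X 0/3 not
(4,1)X 0/1 not
(4,2)O 1/3 satisfied
(4,3)X 0/3 not
(4,4)O 0/2 not
Unsatisfied: (2,3), (2,4), (3,4), (4,1), (4,3), (4,4) — 6 in total.

6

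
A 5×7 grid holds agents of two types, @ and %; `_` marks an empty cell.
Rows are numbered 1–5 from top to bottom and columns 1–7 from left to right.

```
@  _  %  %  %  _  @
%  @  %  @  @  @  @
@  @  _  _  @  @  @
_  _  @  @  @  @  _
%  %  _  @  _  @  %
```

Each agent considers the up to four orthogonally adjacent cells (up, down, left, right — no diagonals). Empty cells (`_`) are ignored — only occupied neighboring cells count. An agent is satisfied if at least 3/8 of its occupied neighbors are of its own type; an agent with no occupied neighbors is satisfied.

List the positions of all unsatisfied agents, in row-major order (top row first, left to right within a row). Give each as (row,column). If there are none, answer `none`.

(1,1), (2,1), (2,2), (2,3), (2,4), (5,7)

Row 1: (1,1)@ 0/1 unhappy · (1,3)% 2/2 ok · (1,4)% 2/3 ok · (1,5)% 1/2 ok · (1,7)@ 1/1 ok
Row 2: (2,1)% 0/3 unhappy · (2,2)@ 1/3 unhappy · (2,3)% 1/3 unhappy · (2,4)@ 1/3 unhappy · (2,5)@ 3/4 ok · (2,6)@ 3/3 ok · (2,7)@ 3/3 ok
Row 3: (3,1)@ 1/2 ok · (3,2)@ 2/2 ok · (3,5)@ 3/3 ok · (3,6)@ 4/4 ok · (3,7)@ 2/2 ok
Row 4: (4,3)@ 1/1 ok · (4,4)@ 3/3 ok · (4,5)@ 3/3 ok · (4,6)@ 3/3 ok
Row 5: (5,1)% 1/1 ok · (5,2)% 1/1 ok · (5,4)@ 1/1 ok · (5,6)@ 1/2 ok · (5,7)% 0/1 unhappy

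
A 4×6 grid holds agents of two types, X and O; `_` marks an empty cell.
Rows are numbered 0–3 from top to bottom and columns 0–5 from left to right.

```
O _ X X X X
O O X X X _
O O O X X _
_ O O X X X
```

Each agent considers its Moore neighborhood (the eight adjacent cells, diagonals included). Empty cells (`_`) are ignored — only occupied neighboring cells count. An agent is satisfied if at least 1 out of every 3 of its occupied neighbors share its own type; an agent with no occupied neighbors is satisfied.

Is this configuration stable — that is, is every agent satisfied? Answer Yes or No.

(0,0)O 2/2 ✓
(0,2)X 3/4 ✓
(0,3)X 5/5 ✓
(0,4)X 4/4 ✓
(0,5)X 2/2 ✓
(1,0)O 4/4 ✓
(1,1)O 5/7 ✓
(1,2)X 4/7 ✓
(1,3)X 7/8 ✓
(1,4)X 6/6 ✓
(2,0)O 4/4 ✓
(2,1)O 6/7 ✓
(2,2)O 4/8 ✓
(2,3)X 6/8 ✓
(2,4)X 6/6 ✓
(3,1)O 4/4 ✓
(3,2)O 3/5 ✓
(3,3)X 3/5 ✓
(3,4)X 4/4 ✓
(3,5)X 2/2 ✓
All meet the threshold, so the configuration is stable.

Yes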